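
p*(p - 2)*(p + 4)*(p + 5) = p^4 + 7*p^3 + 2*p^2 - 40*p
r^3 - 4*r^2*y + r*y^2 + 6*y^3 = (r - 3*y)*(r - 2*y)*(r + y)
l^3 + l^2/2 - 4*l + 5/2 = (l - 1)^2*(l + 5/2)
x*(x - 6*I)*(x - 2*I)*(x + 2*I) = x^4 - 6*I*x^3 + 4*x^2 - 24*I*x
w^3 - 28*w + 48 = (w - 4)*(w - 2)*(w + 6)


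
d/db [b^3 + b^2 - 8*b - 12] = 3*b^2 + 2*b - 8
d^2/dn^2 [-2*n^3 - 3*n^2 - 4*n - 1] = -12*n - 6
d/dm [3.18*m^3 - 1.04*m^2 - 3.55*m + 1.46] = 9.54*m^2 - 2.08*m - 3.55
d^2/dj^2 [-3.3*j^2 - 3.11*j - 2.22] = -6.60000000000000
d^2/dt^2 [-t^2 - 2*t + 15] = -2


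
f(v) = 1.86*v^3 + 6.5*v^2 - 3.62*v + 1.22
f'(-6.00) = 119.26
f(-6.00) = -144.82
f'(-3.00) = 7.60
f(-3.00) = 20.36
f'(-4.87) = 65.41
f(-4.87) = -41.82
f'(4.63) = 176.19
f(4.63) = 308.41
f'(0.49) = 4.09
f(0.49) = 1.23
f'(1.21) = 20.28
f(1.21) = 9.65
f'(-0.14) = -5.33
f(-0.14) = 1.85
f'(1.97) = 43.65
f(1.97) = 33.53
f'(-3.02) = 8.01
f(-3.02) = 20.20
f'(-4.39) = 46.85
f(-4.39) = -14.98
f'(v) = 5.58*v^2 + 13.0*v - 3.62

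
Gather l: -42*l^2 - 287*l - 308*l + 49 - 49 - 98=-42*l^2 - 595*l - 98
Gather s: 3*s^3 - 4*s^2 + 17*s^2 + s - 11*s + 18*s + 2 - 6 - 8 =3*s^3 + 13*s^2 + 8*s - 12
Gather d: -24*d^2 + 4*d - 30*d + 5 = -24*d^2 - 26*d + 5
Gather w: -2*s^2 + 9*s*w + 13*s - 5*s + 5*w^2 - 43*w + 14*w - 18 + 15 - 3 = -2*s^2 + 8*s + 5*w^2 + w*(9*s - 29) - 6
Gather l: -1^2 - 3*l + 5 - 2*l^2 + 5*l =-2*l^2 + 2*l + 4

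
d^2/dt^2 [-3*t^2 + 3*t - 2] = -6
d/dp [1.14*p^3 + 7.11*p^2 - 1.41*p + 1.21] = 3.42*p^2 + 14.22*p - 1.41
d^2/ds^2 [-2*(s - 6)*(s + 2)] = -4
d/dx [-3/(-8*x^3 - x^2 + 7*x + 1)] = 3*(-24*x^2 - 2*x + 7)/(8*x^3 + x^2 - 7*x - 1)^2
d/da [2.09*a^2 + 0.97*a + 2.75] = 4.18*a + 0.97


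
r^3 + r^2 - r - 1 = (r - 1)*(r + 1)^2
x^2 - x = x*(x - 1)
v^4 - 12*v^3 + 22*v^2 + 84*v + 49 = (v - 7)^2*(v + 1)^2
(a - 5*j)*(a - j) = a^2 - 6*a*j + 5*j^2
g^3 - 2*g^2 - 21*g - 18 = (g - 6)*(g + 1)*(g + 3)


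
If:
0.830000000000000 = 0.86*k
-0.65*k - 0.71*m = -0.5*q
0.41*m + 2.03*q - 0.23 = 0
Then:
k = 0.97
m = -0.70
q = 0.26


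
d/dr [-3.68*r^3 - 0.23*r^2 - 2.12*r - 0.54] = -11.04*r^2 - 0.46*r - 2.12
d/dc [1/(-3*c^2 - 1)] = 6*c/(3*c^2 + 1)^2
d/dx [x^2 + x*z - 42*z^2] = 2*x + z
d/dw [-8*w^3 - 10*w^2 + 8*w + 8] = -24*w^2 - 20*w + 8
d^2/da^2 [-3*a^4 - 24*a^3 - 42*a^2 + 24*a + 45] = -36*a^2 - 144*a - 84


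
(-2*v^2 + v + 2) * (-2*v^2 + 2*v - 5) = 4*v^4 - 6*v^3 + 8*v^2 - v - 10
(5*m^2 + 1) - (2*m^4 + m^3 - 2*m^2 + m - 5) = -2*m^4 - m^3 + 7*m^2 - m + 6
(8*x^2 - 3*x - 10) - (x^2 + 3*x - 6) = 7*x^2 - 6*x - 4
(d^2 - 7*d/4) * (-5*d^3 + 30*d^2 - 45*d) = -5*d^5 + 155*d^4/4 - 195*d^3/2 + 315*d^2/4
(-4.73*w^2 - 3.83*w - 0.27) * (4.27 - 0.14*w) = 0.6622*w^3 - 19.6609*w^2 - 16.3163*w - 1.1529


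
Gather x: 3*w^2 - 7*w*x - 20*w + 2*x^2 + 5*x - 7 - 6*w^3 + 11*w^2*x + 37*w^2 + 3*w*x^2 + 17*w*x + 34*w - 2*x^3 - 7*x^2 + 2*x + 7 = -6*w^3 + 40*w^2 + 14*w - 2*x^3 + x^2*(3*w - 5) + x*(11*w^2 + 10*w + 7)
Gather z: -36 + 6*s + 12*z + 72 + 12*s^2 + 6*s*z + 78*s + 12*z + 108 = 12*s^2 + 84*s + z*(6*s + 24) + 144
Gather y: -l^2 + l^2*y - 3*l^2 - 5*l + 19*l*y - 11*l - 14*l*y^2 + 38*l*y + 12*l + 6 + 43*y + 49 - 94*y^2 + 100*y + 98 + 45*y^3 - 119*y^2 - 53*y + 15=-4*l^2 - 4*l + 45*y^3 + y^2*(-14*l - 213) + y*(l^2 + 57*l + 90) + 168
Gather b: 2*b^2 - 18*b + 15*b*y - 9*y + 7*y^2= 2*b^2 + b*(15*y - 18) + 7*y^2 - 9*y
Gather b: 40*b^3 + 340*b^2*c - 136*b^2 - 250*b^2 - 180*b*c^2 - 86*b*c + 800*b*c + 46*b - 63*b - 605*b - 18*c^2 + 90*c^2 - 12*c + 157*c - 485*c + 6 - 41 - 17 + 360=40*b^3 + b^2*(340*c - 386) + b*(-180*c^2 + 714*c - 622) + 72*c^2 - 340*c + 308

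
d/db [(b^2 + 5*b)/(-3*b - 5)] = (-3*b^2 - 10*b - 25)/(9*b^2 + 30*b + 25)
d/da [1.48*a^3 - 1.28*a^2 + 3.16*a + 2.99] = 4.44*a^2 - 2.56*a + 3.16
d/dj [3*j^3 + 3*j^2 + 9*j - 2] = 9*j^2 + 6*j + 9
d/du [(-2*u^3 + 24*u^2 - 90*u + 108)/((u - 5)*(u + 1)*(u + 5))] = 2*(-13*u^4 + 140*u^3 - 342*u^2 - 708*u + 2475)/(u^6 + 2*u^5 - 49*u^4 - 100*u^3 + 575*u^2 + 1250*u + 625)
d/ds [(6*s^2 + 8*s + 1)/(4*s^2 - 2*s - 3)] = 22*(-2*s^2 - 2*s - 1)/(16*s^4 - 16*s^3 - 20*s^2 + 12*s + 9)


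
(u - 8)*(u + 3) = u^2 - 5*u - 24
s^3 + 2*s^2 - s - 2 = (s - 1)*(s + 1)*(s + 2)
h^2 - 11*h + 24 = (h - 8)*(h - 3)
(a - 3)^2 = a^2 - 6*a + 9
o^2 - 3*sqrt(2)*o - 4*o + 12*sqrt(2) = (o - 4)*(o - 3*sqrt(2))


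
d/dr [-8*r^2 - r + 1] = -16*r - 1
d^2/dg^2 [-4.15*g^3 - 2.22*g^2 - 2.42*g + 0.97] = -24.9*g - 4.44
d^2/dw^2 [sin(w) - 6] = -sin(w)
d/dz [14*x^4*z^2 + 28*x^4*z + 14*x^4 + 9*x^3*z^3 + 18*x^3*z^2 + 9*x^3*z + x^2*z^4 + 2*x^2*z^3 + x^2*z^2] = x^2*(28*x^2*z + 28*x^2 + 27*x*z^2 + 36*x*z + 9*x + 4*z^3 + 6*z^2 + 2*z)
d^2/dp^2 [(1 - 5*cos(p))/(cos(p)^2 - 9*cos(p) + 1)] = 2*(-45*(1 - cos(2*p))^2*cos(p) - 41*(1 - cos(2*p))^2 + 161*cos(p) - 112*cos(2*p) - 27*cos(3*p) + 10*cos(5*p) - 228)/(18*cos(p) - cos(2*p) - 3)^3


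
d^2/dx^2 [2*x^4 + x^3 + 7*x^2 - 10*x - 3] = 24*x^2 + 6*x + 14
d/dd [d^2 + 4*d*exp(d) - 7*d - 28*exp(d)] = 4*d*exp(d) + 2*d - 24*exp(d) - 7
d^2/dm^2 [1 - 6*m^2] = -12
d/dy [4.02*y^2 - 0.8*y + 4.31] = 8.04*y - 0.8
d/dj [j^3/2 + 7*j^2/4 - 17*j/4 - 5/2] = 3*j^2/2 + 7*j/2 - 17/4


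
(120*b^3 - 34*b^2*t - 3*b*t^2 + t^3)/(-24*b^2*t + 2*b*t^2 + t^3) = (-5*b + t)/t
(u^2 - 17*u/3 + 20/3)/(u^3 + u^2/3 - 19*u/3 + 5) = (u - 4)/(u^2 + 2*u - 3)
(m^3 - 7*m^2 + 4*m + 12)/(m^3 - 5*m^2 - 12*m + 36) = (m + 1)/(m + 3)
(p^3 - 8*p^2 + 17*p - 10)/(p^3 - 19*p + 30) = (p^2 - 6*p + 5)/(p^2 + 2*p - 15)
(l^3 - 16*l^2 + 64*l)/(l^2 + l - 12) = l*(l^2 - 16*l + 64)/(l^2 + l - 12)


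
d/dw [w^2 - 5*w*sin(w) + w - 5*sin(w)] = -5*w*cos(w) + 2*w - 5*sqrt(2)*sin(w + pi/4) + 1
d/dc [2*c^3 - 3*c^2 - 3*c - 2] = 6*c^2 - 6*c - 3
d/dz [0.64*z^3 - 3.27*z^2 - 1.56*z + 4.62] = 1.92*z^2 - 6.54*z - 1.56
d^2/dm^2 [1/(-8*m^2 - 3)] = 48*(1 - 8*m^2)/(8*m^2 + 3)^3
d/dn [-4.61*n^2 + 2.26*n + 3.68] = 2.26 - 9.22*n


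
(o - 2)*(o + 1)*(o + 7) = o^3 + 6*o^2 - 9*o - 14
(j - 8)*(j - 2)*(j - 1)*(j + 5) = j^4 - 6*j^3 - 29*j^2 + 114*j - 80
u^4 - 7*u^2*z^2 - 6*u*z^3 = u*(u - 3*z)*(u + z)*(u + 2*z)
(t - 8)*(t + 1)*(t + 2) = t^3 - 5*t^2 - 22*t - 16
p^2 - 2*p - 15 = (p - 5)*(p + 3)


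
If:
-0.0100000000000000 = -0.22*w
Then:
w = 0.05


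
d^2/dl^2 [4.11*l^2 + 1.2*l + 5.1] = 8.22000000000000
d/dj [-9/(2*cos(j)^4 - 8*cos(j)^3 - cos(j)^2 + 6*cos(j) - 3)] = 18*(-4*cos(j)^3 + 12*cos(j)^2 + cos(j) - 3)*sin(j)/(-2*sin(j)^4 + 3*sin(j)^2 + 2*cos(3*j) + 2)^2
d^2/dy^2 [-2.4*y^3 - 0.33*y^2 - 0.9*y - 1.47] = -14.4*y - 0.66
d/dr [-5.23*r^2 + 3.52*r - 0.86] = 3.52 - 10.46*r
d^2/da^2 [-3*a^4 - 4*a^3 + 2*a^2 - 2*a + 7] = -36*a^2 - 24*a + 4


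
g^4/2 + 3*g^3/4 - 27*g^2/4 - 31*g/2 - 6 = (g/2 + 1)*(g - 4)*(g + 1/2)*(g + 3)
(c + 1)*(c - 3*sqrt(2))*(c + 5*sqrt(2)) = c^3 + c^2 + 2*sqrt(2)*c^2 - 30*c + 2*sqrt(2)*c - 30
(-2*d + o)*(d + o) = -2*d^2 - d*o + o^2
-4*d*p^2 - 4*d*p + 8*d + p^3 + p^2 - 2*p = (-4*d + p)*(p - 1)*(p + 2)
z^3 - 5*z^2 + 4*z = z*(z - 4)*(z - 1)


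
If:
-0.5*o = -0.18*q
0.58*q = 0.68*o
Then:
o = 0.00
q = 0.00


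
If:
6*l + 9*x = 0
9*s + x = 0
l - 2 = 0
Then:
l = 2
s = 4/27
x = -4/3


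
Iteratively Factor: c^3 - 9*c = (c)*(c^2 - 9) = c*(c - 3)*(c + 3)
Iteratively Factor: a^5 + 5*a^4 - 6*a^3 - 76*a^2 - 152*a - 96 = (a + 3)*(a^4 + 2*a^3 - 12*a^2 - 40*a - 32) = (a - 4)*(a + 3)*(a^3 + 6*a^2 + 12*a + 8) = (a - 4)*(a + 2)*(a + 3)*(a^2 + 4*a + 4) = (a - 4)*(a + 2)^2*(a + 3)*(a + 2)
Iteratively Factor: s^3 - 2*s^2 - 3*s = (s)*(s^2 - 2*s - 3) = s*(s + 1)*(s - 3)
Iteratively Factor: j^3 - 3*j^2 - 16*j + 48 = (j + 4)*(j^2 - 7*j + 12) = (j - 4)*(j + 4)*(j - 3)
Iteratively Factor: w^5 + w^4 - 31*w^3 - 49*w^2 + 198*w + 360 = (w + 2)*(w^4 - w^3 - 29*w^2 + 9*w + 180) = (w - 5)*(w + 2)*(w^3 + 4*w^2 - 9*w - 36) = (w - 5)*(w - 3)*(w + 2)*(w^2 + 7*w + 12) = (w - 5)*(w - 3)*(w + 2)*(w + 3)*(w + 4)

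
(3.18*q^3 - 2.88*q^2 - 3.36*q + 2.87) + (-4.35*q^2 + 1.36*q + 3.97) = 3.18*q^3 - 7.23*q^2 - 2.0*q + 6.84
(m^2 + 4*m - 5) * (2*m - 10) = 2*m^3 - 2*m^2 - 50*m + 50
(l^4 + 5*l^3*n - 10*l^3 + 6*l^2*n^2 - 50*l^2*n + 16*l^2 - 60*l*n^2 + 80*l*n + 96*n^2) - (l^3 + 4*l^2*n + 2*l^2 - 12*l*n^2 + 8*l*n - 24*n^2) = l^4 + 5*l^3*n - 11*l^3 + 6*l^2*n^2 - 54*l^2*n + 14*l^2 - 48*l*n^2 + 72*l*n + 120*n^2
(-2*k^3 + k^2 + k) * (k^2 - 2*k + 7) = -2*k^5 + 5*k^4 - 15*k^3 + 5*k^2 + 7*k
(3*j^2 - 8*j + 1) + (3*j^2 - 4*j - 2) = 6*j^2 - 12*j - 1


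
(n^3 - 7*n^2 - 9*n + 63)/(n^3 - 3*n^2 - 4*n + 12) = (n^2 - 4*n - 21)/(n^2 - 4)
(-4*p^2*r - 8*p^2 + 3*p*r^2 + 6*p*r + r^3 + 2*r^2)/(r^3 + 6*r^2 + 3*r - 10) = (-4*p^2 + 3*p*r + r^2)/(r^2 + 4*r - 5)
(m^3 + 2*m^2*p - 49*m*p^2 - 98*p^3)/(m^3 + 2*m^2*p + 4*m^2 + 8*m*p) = (m^2 - 49*p^2)/(m*(m + 4))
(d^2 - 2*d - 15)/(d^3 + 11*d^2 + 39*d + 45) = (d - 5)/(d^2 + 8*d + 15)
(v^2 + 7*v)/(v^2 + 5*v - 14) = v/(v - 2)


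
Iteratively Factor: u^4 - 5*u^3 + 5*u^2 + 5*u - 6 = (u + 1)*(u^3 - 6*u^2 + 11*u - 6) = (u - 2)*(u + 1)*(u^2 - 4*u + 3) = (u - 3)*(u - 2)*(u + 1)*(u - 1)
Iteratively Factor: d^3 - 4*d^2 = (d)*(d^2 - 4*d) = d^2*(d - 4)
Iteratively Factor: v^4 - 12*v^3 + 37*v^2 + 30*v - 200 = (v - 5)*(v^3 - 7*v^2 + 2*v + 40) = (v - 5)*(v - 4)*(v^2 - 3*v - 10) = (v - 5)^2*(v - 4)*(v + 2)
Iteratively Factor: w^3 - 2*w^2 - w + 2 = (w - 2)*(w^2 - 1) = (w - 2)*(w + 1)*(w - 1)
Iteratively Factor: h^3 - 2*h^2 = (h - 2)*(h^2) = h*(h - 2)*(h)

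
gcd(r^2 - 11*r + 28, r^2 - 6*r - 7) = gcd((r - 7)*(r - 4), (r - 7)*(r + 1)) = r - 7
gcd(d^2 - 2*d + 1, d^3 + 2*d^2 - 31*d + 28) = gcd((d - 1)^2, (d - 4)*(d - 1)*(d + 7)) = d - 1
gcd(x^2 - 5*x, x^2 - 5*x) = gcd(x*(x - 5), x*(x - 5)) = x^2 - 5*x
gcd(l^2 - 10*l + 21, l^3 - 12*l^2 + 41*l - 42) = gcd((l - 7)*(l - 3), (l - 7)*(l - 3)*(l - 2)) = l^2 - 10*l + 21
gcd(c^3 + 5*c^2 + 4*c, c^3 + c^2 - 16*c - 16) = c^2 + 5*c + 4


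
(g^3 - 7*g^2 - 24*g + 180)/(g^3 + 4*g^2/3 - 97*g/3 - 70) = 3*(g - 6)/(3*g + 7)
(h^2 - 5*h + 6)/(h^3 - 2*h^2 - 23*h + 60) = (h - 2)/(h^2 + h - 20)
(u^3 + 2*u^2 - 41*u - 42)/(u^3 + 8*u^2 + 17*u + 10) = (u^2 + u - 42)/(u^2 + 7*u + 10)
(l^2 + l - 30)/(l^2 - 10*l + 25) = (l + 6)/(l - 5)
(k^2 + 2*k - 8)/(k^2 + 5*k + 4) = (k - 2)/(k + 1)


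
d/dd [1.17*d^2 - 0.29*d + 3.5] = 2.34*d - 0.29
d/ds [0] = 0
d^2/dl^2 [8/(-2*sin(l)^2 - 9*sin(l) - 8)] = 8*(16*sin(l)^4 + 54*sin(l)^3 - 7*sin(l)^2 - 180*sin(l) - 130)/(9*sin(l) - cos(2*l) + 9)^3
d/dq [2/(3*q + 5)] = -6/(3*q + 5)^2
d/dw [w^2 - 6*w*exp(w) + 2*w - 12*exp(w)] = -6*w*exp(w) + 2*w - 18*exp(w) + 2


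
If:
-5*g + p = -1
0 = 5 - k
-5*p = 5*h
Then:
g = p/5 + 1/5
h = -p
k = 5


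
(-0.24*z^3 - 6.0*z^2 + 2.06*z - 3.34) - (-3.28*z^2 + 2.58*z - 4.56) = -0.24*z^3 - 2.72*z^2 - 0.52*z + 1.22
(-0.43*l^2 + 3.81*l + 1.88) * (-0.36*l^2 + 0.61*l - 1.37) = 0.1548*l^4 - 1.6339*l^3 + 2.2364*l^2 - 4.0729*l - 2.5756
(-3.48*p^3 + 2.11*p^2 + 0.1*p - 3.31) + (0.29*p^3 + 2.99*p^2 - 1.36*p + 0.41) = -3.19*p^3 + 5.1*p^2 - 1.26*p - 2.9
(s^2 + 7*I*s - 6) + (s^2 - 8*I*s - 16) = 2*s^2 - I*s - 22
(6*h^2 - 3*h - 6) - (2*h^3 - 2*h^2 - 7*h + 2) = -2*h^3 + 8*h^2 + 4*h - 8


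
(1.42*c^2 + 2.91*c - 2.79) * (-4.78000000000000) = -6.7876*c^2 - 13.9098*c + 13.3362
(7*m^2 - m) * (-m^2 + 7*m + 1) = -7*m^4 + 50*m^3 - m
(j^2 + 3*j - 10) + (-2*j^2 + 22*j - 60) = -j^2 + 25*j - 70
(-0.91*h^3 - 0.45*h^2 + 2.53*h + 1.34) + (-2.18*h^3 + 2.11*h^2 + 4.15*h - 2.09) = -3.09*h^3 + 1.66*h^2 + 6.68*h - 0.75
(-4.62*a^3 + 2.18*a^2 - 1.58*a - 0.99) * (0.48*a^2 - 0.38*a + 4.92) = -2.2176*a^5 + 2.802*a^4 - 24.3172*a^3 + 10.8508*a^2 - 7.3974*a - 4.8708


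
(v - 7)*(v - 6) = v^2 - 13*v + 42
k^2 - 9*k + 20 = (k - 5)*(k - 4)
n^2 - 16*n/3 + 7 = (n - 3)*(n - 7/3)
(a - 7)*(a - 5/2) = a^2 - 19*a/2 + 35/2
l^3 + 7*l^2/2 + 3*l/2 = l*(l + 1/2)*(l + 3)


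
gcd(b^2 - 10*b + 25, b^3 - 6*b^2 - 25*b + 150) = b - 5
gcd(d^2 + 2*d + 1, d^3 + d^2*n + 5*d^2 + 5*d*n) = 1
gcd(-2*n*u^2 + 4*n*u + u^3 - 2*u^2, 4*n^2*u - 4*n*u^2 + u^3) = -2*n*u + u^2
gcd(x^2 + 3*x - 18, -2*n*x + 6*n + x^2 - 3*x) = x - 3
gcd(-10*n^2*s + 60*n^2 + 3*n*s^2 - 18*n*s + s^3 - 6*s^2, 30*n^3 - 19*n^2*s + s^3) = -10*n^2 + 3*n*s + s^2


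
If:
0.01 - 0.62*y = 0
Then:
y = 0.02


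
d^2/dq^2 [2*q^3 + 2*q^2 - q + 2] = 12*q + 4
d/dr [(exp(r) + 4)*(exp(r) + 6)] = 2*(exp(r) + 5)*exp(r)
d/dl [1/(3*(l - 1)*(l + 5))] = 2*(-l - 2)/(3*(l^4 + 8*l^3 + 6*l^2 - 40*l + 25))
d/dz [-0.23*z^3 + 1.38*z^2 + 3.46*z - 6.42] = -0.69*z^2 + 2.76*z + 3.46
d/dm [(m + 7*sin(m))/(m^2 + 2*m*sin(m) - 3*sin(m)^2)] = (5*m^2*cos(m) - m^2 - 14*m*sin(m) + 3*m*sin(2*m) + 21*cos(m)/4 + 17*cos(2*m)/2 - 21*cos(3*m)/4 - 17/2)/((m - sin(m))^2*(m + 3*sin(m))^2)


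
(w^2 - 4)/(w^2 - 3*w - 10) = (w - 2)/(w - 5)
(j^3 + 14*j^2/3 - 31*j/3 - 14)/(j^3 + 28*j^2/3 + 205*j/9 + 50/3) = 3*(3*j^2 - 4*j - 7)/(9*j^2 + 30*j + 25)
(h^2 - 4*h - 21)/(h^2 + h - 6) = (h - 7)/(h - 2)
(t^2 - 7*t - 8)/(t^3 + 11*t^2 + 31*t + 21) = (t - 8)/(t^2 + 10*t + 21)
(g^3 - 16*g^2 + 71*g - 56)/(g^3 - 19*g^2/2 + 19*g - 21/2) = 2*(g - 8)/(2*g - 3)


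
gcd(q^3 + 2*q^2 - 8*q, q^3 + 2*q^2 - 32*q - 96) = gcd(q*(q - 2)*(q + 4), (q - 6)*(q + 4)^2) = q + 4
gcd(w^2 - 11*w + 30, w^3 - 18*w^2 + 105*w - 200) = w - 5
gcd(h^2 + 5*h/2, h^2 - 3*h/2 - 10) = h + 5/2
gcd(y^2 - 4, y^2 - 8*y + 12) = y - 2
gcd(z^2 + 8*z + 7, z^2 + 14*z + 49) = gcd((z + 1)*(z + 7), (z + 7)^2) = z + 7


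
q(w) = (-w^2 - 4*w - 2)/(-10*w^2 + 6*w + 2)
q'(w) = (-2*w - 4)/(-10*w^2 + 6*w + 2) + (20*w - 6)*(-w^2 - 4*w - 2)/(-10*w^2 + 6*w + 2)^2 = (-23*w^2 - 22*w + 2)/(2*(25*w^4 - 30*w^3 - w^2 + 6*w + 1))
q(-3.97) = 0.01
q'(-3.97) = -0.02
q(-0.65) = -0.03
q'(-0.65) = 0.35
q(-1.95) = -0.04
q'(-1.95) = -0.04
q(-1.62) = -0.05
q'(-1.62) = -0.04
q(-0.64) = -0.03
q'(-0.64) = 0.38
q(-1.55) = -0.06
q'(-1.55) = -0.04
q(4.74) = 0.22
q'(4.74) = -0.03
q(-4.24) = 0.01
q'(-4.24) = -0.02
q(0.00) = -1.00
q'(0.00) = 1.00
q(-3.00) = -0.00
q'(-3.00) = -0.02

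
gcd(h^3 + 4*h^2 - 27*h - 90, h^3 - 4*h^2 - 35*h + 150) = h^2 + h - 30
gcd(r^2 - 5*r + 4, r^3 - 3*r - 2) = 1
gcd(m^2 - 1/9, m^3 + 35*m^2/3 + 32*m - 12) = m - 1/3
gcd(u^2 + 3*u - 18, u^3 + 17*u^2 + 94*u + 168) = u + 6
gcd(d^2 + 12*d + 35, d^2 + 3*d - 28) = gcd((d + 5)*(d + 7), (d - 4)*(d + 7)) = d + 7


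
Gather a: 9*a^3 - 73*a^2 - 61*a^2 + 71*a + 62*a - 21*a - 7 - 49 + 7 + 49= 9*a^3 - 134*a^2 + 112*a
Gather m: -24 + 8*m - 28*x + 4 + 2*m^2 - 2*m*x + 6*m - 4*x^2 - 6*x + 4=2*m^2 + m*(14 - 2*x) - 4*x^2 - 34*x - 16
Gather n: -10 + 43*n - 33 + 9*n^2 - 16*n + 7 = 9*n^2 + 27*n - 36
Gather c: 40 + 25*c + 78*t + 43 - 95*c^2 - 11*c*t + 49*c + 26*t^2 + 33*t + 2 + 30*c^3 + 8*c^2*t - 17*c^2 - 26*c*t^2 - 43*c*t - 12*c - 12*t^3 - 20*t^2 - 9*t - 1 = 30*c^3 + c^2*(8*t - 112) + c*(-26*t^2 - 54*t + 62) - 12*t^3 + 6*t^2 + 102*t + 84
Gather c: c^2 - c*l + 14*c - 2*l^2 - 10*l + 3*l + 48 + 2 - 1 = c^2 + c*(14 - l) - 2*l^2 - 7*l + 49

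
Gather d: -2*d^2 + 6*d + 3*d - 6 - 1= -2*d^2 + 9*d - 7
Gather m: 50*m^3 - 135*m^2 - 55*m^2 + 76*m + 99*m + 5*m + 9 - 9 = 50*m^3 - 190*m^2 + 180*m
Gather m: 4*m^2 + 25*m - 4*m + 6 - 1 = 4*m^2 + 21*m + 5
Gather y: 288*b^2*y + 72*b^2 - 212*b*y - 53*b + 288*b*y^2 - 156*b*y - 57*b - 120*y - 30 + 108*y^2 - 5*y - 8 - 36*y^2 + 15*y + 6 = 72*b^2 - 110*b + y^2*(288*b + 72) + y*(288*b^2 - 368*b - 110) - 32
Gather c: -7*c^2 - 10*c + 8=-7*c^2 - 10*c + 8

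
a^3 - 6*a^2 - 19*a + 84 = (a - 7)*(a - 3)*(a + 4)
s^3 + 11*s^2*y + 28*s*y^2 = s*(s + 4*y)*(s + 7*y)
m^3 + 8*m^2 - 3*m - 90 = (m - 3)*(m + 5)*(m + 6)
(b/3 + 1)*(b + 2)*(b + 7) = b^3/3 + 4*b^2 + 41*b/3 + 14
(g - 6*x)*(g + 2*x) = g^2 - 4*g*x - 12*x^2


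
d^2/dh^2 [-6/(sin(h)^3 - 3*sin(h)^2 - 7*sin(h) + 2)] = 6*(9*sin(h)^6 - 33*sin(h)^5 + 10*sin(h)^4 + 93*sin(h)^3 + 61*sin(h)^2 - 100*sin(h) - 110)/(sin(h)^3 - 3*sin(h)^2 - 7*sin(h) + 2)^3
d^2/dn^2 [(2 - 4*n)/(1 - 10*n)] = -320/(10*n - 1)^3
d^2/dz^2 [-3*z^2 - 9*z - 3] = -6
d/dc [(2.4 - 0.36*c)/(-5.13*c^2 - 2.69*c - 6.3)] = (-1.8468*c^2 + 24.624*c + 8.724)/(26.3169*c^4 + 27.5994*c^3 + 71.8741*c^2 + 33.894*c + 39.69)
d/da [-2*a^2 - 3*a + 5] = -4*a - 3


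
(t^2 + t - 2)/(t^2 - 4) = (t - 1)/(t - 2)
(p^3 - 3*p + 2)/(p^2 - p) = p + 1 - 2/p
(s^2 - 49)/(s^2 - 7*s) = (s + 7)/s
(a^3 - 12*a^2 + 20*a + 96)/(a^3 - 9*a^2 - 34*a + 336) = (a^2 - 4*a - 12)/(a^2 - a - 42)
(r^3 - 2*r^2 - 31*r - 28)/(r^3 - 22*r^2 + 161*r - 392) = (r^2 + 5*r + 4)/(r^2 - 15*r + 56)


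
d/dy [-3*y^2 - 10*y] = -6*y - 10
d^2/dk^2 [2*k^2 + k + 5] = 4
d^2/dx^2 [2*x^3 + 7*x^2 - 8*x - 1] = 12*x + 14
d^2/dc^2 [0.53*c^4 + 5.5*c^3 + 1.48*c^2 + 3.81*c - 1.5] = 6.36*c^2 + 33.0*c + 2.96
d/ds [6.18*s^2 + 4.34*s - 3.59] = 12.36*s + 4.34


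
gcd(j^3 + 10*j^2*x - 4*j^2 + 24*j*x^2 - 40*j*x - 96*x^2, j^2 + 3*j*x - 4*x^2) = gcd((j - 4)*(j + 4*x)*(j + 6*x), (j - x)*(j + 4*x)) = j + 4*x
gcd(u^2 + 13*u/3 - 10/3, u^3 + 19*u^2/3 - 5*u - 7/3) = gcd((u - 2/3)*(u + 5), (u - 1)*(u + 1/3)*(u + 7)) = 1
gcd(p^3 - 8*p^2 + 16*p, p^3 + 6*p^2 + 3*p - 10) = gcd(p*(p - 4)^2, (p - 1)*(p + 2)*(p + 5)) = 1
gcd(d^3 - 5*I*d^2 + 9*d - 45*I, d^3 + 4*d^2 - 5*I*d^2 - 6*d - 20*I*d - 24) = d - 3*I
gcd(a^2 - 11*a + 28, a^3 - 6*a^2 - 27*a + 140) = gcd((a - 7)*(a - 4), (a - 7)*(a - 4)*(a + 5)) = a^2 - 11*a + 28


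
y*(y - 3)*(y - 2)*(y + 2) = y^4 - 3*y^3 - 4*y^2 + 12*y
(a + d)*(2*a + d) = 2*a^2 + 3*a*d + d^2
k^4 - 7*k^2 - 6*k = k*(k - 3)*(k + 1)*(k + 2)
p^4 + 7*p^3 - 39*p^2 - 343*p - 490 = (p - 7)*(p + 2)*(p + 5)*(p + 7)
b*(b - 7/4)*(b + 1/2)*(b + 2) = b^4 + 3*b^3/4 - 27*b^2/8 - 7*b/4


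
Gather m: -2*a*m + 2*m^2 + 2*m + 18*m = 2*m^2 + m*(20 - 2*a)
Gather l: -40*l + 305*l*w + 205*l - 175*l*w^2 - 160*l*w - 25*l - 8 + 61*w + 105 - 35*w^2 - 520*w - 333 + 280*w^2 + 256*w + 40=l*(-175*w^2 + 145*w + 140) + 245*w^2 - 203*w - 196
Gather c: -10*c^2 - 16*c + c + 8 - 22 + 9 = -10*c^2 - 15*c - 5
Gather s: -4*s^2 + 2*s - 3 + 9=-4*s^2 + 2*s + 6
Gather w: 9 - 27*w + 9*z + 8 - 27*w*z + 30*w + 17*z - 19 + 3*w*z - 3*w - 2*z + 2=-24*w*z + 24*z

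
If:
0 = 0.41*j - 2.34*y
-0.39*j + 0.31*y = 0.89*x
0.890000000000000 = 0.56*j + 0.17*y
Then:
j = 1.51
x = -0.57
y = 0.26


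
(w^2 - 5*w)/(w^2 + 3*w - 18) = w*(w - 5)/(w^2 + 3*w - 18)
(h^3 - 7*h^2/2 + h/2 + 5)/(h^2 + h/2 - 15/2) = (h^2 - h - 2)/(h + 3)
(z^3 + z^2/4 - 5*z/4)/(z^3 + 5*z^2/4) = (z - 1)/z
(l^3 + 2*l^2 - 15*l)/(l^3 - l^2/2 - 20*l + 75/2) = 2*l/(2*l - 5)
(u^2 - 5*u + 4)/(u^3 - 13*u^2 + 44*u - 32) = 1/(u - 8)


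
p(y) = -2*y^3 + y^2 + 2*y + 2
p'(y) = -6*y^2 + 2*y + 2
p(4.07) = -108.13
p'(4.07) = -89.25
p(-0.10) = 1.81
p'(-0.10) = 1.74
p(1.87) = -3.84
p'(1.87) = -15.24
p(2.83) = -29.66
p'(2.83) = -40.39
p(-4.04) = 142.12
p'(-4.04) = -104.01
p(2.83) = -29.66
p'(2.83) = -40.39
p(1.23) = 2.25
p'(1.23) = -4.62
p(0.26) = 2.55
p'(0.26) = 2.11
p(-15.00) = 6947.00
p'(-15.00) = -1378.00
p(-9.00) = 1523.00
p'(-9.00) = -502.00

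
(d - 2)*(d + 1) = d^2 - d - 2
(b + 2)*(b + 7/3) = b^2 + 13*b/3 + 14/3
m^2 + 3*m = m*(m + 3)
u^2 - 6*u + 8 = (u - 4)*(u - 2)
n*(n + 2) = n^2 + 2*n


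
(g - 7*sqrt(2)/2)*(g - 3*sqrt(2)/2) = g^2 - 5*sqrt(2)*g + 21/2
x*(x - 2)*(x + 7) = x^3 + 5*x^2 - 14*x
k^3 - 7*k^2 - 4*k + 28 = (k - 7)*(k - 2)*(k + 2)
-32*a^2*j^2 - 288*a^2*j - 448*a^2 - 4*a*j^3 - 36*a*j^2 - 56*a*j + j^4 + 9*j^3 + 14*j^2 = (-8*a + j)*(4*a + j)*(j + 2)*(j + 7)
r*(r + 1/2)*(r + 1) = r^3 + 3*r^2/2 + r/2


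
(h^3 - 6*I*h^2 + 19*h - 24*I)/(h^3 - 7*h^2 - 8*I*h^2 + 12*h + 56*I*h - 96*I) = (h^2 + 2*I*h + 3)/(h^2 - 7*h + 12)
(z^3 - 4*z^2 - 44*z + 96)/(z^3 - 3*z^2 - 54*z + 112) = (z + 6)/(z + 7)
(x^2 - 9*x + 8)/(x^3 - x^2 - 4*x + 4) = (x - 8)/(x^2 - 4)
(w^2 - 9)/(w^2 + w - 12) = (w + 3)/(w + 4)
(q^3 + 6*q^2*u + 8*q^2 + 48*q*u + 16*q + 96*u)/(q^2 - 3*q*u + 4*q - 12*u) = (q^2 + 6*q*u + 4*q + 24*u)/(q - 3*u)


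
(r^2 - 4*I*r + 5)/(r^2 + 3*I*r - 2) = (r - 5*I)/(r + 2*I)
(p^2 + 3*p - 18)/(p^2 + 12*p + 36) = (p - 3)/(p + 6)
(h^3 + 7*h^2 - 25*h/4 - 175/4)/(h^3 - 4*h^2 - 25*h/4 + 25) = (h + 7)/(h - 4)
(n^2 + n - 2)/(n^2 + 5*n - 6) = (n + 2)/(n + 6)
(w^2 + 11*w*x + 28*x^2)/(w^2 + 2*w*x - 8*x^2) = (-w - 7*x)/(-w + 2*x)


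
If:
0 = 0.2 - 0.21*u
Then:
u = 0.95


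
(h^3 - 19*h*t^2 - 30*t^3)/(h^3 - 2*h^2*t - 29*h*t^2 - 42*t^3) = (-h + 5*t)/(-h + 7*t)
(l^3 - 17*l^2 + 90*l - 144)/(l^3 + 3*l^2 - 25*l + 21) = (l^2 - 14*l + 48)/(l^2 + 6*l - 7)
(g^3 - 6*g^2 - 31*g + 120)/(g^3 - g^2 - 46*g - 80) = (g - 3)/(g + 2)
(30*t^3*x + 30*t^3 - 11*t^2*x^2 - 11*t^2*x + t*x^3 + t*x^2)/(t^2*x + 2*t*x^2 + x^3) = t*(30*t^2*x + 30*t^2 - 11*t*x^2 - 11*t*x + x^3 + x^2)/(x*(t^2 + 2*t*x + x^2))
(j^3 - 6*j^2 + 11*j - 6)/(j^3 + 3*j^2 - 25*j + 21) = (j - 2)/(j + 7)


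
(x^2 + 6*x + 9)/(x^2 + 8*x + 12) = (x^2 + 6*x + 9)/(x^2 + 8*x + 12)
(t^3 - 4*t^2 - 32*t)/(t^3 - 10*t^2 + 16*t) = (t + 4)/(t - 2)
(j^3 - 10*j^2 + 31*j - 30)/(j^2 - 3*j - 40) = (-j^3 + 10*j^2 - 31*j + 30)/(-j^2 + 3*j + 40)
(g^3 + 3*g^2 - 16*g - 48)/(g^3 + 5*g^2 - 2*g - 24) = (g - 4)/(g - 2)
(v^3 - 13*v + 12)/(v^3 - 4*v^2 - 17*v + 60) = (v - 1)/(v - 5)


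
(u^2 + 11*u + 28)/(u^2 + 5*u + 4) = (u + 7)/(u + 1)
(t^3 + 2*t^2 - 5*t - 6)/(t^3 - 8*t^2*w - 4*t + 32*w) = (t^2 + 4*t + 3)/(t^2 - 8*t*w + 2*t - 16*w)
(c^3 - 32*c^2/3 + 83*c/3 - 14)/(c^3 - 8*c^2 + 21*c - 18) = (3*c^2 - 23*c + 14)/(3*(c^2 - 5*c + 6))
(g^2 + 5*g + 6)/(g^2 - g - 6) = (g + 3)/(g - 3)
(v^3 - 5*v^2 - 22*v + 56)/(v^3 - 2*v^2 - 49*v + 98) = (v + 4)/(v + 7)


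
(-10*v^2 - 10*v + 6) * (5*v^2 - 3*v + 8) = -50*v^4 - 20*v^3 - 20*v^2 - 98*v + 48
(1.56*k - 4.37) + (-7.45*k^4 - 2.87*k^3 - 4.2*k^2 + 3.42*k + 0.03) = -7.45*k^4 - 2.87*k^3 - 4.2*k^2 + 4.98*k - 4.34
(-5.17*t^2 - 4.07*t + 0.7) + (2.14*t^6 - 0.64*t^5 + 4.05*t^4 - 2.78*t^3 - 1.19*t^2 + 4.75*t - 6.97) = 2.14*t^6 - 0.64*t^5 + 4.05*t^4 - 2.78*t^3 - 6.36*t^2 + 0.68*t - 6.27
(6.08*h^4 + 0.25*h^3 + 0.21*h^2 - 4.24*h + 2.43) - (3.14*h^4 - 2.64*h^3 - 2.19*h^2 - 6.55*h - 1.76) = 2.94*h^4 + 2.89*h^3 + 2.4*h^2 + 2.31*h + 4.19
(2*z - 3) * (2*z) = 4*z^2 - 6*z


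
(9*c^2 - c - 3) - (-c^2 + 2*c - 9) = 10*c^2 - 3*c + 6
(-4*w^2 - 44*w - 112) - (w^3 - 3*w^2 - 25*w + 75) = -w^3 - w^2 - 19*w - 187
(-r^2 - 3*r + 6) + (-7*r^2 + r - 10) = -8*r^2 - 2*r - 4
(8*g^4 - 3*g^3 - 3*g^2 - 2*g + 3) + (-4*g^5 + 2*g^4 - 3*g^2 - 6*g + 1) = -4*g^5 + 10*g^4 - 3*g^3 - 6*g^2 - 8*g + 4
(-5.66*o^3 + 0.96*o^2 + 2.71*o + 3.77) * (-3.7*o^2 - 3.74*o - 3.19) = 20.942*o^5 + 17.6164*o^4 + 4.438*o^3 - 27.1468*o^2 - 22.7447*o - 12.0263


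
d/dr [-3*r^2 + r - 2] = 1 - 6*r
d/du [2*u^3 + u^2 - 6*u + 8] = 6*u^2 + 2*u - 6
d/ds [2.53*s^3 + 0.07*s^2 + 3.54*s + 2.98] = 7.59*s^2 + 0.14*s + 3.54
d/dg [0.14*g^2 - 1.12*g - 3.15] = 0.28*g - 1.12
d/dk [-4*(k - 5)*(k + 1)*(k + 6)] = -12*k^2 - 16*k + 116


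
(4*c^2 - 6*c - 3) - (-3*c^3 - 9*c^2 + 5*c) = 3*c^3 + 13*c^2 - 11*c - 3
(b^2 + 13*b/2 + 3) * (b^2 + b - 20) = b^4 + 15*b^3/2 - 21*b^2/2 - 127*b - 60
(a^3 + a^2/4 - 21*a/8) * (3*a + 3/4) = 3*a^4 + 3*a^3/2 - 123*a^2/16 - 63*a/32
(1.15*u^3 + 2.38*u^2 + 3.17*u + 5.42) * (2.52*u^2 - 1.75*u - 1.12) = 2.898*u^5 + 3.9851*u^4 + 2.5354*u^3 + 5.4453*u^2 - 13.0354*u - 6.0704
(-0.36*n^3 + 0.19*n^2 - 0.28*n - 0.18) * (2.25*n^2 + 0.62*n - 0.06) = -0.81*n^5 + 0.2043*n^4 - 0.4906*n^3 - 0.59*n^2 - 0.0948*n + 0.0108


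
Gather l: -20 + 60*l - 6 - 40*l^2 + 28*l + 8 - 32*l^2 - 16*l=-72*l^2 + 72*l - 18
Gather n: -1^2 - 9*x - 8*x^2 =-8*x^2 - 9*x - 1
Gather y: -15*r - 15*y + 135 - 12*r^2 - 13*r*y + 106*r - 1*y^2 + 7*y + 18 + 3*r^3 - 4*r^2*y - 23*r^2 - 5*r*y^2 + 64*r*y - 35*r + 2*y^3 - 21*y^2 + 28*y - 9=3*r^3 - 35*r^2 + 56*r + 2*y^3 + y^2*(-5*r - 22) + y*(-4*r^2 + 51*r + 20) + 144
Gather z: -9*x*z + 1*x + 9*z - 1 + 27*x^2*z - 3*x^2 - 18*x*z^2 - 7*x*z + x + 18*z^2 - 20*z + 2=-3*x^2 + 2*x + z^2*(18 - 18*x) + z*(27*x^2 - 16*x - 11) + 1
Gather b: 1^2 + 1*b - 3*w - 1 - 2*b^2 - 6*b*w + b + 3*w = -2*b^2 + b*(2 - 6*w)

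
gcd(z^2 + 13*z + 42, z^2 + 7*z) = z + 7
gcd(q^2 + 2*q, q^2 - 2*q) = q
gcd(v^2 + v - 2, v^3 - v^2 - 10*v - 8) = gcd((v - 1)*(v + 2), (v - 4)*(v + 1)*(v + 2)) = v + 2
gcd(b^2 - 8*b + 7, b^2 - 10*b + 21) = b - 7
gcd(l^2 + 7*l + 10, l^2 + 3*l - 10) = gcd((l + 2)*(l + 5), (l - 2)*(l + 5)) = l + 5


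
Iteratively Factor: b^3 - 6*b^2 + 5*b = (b)*(b^2 - 6*b + 5) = b*(b - 5)*(b - 1)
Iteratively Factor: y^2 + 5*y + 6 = (y + 3)*(y + 2)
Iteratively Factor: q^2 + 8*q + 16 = (q + 4)*(q + 4)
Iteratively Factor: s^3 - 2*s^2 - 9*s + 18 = (s - 2)*(s^2 - 9) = (s - 2)*(s + 3)*(s - 3)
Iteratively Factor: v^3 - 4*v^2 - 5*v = (v - 5)*(v^2 + v) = (v - 5)*(v + 1)*(v)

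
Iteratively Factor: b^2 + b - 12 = (b + 4)*(b - 3)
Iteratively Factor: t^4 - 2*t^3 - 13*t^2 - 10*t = (t)*(t^3 - 2*t^2 - 13*t - 10) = t*(t + 1)*(t^2 - 3*t - 10) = t*(t + 1)*(t + 2)*(t - 5)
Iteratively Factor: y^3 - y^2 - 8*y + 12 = (y - 2)*(y^2 + y - 6) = (y - 2)*(y + 3)*(y - 2)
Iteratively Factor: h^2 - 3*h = (h)*(h - 3)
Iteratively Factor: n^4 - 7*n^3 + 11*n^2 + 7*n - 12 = (n + 1)*(n^3 - 8*n^2 + 19*n - 12) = (n - 4)*(n + 1)*(n^2 - 4*n + 3) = (n - 4)*(n - 3)*(n + 1)*(n - 1)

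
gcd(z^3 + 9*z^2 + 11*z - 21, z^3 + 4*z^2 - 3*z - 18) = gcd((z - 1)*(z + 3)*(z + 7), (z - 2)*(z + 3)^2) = z + 3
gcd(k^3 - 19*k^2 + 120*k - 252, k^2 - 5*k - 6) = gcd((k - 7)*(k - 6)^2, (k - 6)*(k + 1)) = k - 6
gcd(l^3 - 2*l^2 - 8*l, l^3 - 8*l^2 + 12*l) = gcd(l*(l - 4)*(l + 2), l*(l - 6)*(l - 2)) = l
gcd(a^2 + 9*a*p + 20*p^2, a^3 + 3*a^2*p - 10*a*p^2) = a + 5*p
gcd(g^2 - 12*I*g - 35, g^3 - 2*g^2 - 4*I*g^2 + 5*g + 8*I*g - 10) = g - 5*I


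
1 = 1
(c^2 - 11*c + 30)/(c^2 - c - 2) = (-c^2 + 11*c - 30)/(-c^2 + c + 2)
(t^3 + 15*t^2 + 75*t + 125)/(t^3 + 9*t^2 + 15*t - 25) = (t + 5)/(t - 1)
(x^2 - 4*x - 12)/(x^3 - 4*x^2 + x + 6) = (x^2 - 4*x - 12)/(x^3 - 4*x^2 + x + 6)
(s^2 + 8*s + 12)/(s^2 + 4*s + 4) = (s + 6)/(s + 2)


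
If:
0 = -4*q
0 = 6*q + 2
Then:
No Solution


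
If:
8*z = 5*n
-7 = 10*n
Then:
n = -7/10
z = -7/16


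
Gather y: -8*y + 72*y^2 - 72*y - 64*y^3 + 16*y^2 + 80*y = -64*y^3 + 88*y^2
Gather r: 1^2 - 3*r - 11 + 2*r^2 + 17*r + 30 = 2*r^2 + 14*r + 20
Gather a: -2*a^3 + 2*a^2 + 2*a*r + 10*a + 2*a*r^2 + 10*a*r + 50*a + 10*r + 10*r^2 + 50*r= -2*a^3 + 2*a^2 + a*(2*r^2 + 12*r + 60) + 10*r^2 + 60*r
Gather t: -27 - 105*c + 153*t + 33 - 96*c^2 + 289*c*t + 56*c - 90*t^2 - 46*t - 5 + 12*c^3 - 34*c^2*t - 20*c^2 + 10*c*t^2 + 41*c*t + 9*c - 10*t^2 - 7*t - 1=12*c^3 - 116*c^2 - 40*c + t^2*(10*c - 100) + t*(-34*c^2 + 330*c + 100)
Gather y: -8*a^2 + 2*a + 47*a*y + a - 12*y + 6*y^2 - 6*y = -8*a^2 + 3*a + 6*y^2 + y*(47*a - 18)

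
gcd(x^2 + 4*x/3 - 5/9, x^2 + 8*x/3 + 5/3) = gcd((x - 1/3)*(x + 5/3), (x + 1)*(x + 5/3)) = x + 5/3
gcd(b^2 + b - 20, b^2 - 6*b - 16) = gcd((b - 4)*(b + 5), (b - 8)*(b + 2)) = 1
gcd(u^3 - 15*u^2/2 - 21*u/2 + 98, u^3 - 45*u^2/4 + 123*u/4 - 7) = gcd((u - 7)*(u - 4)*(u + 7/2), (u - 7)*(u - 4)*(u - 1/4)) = u^2 - 11*u + 28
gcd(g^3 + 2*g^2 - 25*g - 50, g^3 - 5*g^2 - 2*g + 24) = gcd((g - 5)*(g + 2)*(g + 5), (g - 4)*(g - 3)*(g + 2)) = g + 2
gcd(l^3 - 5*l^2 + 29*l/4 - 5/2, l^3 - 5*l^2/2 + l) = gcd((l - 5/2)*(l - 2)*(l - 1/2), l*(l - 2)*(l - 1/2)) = l^2 - 5*l/2 + 1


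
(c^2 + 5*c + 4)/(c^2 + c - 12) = (c + 1)/(c - 3)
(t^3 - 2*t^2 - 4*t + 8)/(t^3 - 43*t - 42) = (-t^3 + 2*t^2 + 4*t - 8)/(-t^3 + 43*t + 42)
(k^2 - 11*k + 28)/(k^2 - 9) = (k^2 - 11*k + 28)/(k^2 - 9)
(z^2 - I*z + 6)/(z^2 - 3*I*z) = (z + 2*I)/z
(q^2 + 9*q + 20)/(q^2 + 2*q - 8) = (q + 5)/(q - 2)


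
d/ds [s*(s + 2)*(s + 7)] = 3*s^2 + 18*s + 14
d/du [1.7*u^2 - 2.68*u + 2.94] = 3.4*u - 2.68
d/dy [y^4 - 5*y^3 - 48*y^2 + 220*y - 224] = 4*y^3 - 15*y^2 - 96*y + 220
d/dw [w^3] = 3*w^2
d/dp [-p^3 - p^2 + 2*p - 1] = -3*p^2 - 2*p + 2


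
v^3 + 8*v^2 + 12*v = v*(v + 2)*(v + 6)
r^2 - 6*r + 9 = (r - 3)^2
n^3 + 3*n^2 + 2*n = n*(n + 1)*(n + 2)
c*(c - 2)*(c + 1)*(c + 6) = c^4 + 5*c^3 - 8*c^2 - 12*c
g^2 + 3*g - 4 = (g - 1)*(g + 4)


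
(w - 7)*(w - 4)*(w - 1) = w^3 - 12*w^2 + 39*w - 28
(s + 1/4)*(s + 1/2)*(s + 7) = s^3 + 31*s^2/4 + 43*s/8 + 7/8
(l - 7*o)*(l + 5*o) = l^2 - 2*l*o - 35*o^2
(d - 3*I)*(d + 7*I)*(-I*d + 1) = -I*d^3 + 5*d^2 - 17*I*d + 21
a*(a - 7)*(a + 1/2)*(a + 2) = a^4 - 9*a^3/2 - 33*a^2/2 - 7*a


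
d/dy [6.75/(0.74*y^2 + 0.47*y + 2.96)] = (-9.99*y - 3.1725)/(0.74*y^2 + 0.47*y + 2.96)^2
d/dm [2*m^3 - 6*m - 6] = 6*m^2 - 6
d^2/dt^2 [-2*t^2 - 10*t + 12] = -4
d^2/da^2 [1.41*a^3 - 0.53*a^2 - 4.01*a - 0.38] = 8.46*a - 1.06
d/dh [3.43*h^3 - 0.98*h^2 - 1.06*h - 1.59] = 10.29*h^2 - 1.96*h - 1.06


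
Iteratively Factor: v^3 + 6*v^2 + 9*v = (v + 3)*(v^2 + 3*v) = v*(v + 3)*(v + 3)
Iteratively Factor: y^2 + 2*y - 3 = (y + 3)*(y - 1)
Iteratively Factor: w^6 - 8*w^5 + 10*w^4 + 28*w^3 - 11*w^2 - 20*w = (w)*(w^5 - 8*w^4 + 10*w^3 + 28*w^2 - 11*w - 20) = w*(w - 4)*(w^4 - 4*w^3 - 6*w^2 + 4*w + 5) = w*(w - 5)*(w - 4)*(w^3 + w^2 - w - 1) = w*(w - 5)*(w - 4)*(w - 1)*(w^2 + 2*w + 1) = w*(w - 5)*(w - 4)*(w - 1)*(w + 1)*(w + 1)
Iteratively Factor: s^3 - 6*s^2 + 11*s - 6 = (s - 3)*(s^2 - 3*s + 2) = (s - 3)*(s - 1)*(s - 2)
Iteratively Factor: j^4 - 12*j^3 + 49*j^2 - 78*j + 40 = (j - 1)*(j^3 - 11*j^2 + 38*j - 40) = (j - 2)*(j - 1)*(j^2 - 9*j + 20) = (j - 4)*(j - 2)*(j - 1)*(j - 5)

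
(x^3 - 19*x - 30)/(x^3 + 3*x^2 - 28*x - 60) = (x + 3)/(x + 6)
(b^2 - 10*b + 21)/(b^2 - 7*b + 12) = (b - 7)/(b - 4)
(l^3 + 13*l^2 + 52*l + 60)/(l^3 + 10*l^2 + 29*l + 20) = (l^2 + 8*l + 12)/(l^2 + 5*l + 4)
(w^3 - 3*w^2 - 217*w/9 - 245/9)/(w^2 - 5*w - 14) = (w^2 + 4*w + 35/9)/(w + 2)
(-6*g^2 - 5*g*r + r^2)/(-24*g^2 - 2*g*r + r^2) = (g + r)/(4*g + r)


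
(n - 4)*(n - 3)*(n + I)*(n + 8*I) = n^4 - 7*n^3 + 9*I*n^3 + 4*n^2 - 63*I*n^2 + 56*n + 108*I*n - 96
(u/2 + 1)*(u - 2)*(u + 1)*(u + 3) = u^4/2 + 2*u^3 - u^2/2 - 8*u - 6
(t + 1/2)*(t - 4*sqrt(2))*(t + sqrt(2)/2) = t^3 - 7*sqrt(2)*t^2/2 + t^2/2 - 4*t - 7*sqrt(2)*t/4 - 2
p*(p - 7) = p^2 - 7*p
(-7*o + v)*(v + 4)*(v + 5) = -7*o*v^2 - 63*o*v - 140*o + v^3 + 9*v^2 + 20*v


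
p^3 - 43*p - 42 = (p - 7)*(p + 1)*(p + 6)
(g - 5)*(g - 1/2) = g^2 - 11*g/2 + 5/2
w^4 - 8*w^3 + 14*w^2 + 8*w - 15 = (w - 5)*(w - 3)*(w - 1)*(w + 1)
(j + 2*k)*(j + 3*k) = j^2 + 5*j*k + 6*k^2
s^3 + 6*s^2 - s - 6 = (s - 1)*(s + 1)*(s + 6)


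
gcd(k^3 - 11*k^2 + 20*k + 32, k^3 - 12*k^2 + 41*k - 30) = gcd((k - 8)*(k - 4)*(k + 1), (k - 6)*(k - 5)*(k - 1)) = 1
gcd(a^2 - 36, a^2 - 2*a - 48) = a + 6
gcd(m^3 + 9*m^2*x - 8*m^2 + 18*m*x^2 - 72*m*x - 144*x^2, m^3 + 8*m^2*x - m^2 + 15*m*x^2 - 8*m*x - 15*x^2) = m + 3*x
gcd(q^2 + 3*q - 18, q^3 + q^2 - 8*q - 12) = q - 3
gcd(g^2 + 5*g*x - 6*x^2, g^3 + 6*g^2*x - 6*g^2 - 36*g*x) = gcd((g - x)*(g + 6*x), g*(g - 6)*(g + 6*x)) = g + 6*x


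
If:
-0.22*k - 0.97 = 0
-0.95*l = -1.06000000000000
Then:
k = -4.41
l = 1.12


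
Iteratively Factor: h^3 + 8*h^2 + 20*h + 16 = (h + 4)*(h^2 + 4*h + 4) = (h + 2)*(h + 4)*(h + 2)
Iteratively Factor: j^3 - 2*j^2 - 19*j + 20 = (j - 1)*(j^2 - j - 20) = (j - 1)*(j + 4)*(j - 5)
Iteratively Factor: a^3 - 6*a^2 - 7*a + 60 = (a + 3)*(a^2 - 9*a + 20) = (a - 5)*(a + 3)*(a - 4)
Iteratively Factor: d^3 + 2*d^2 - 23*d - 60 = (d + 4)*(d^2 - 2*d - 15) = (d + 3)*(d + 4)*(d - 5)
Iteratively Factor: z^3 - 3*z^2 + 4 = (z + 1)*(z^2 - 4*z + 4) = (z - 2)*(z + 1)*(z - 2)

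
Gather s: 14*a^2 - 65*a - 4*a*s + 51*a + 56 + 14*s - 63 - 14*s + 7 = 14*a^2 - 4*a*s - 14*a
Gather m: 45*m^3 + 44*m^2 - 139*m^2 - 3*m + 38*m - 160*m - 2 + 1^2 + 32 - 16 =45*m^3 - 95*m^2 - 125*m + 15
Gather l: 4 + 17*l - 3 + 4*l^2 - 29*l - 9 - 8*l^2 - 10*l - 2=-4*l^2 - 22*l - 10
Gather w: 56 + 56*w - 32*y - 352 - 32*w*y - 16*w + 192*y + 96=w*(40 - 32*y) + 160*y - 200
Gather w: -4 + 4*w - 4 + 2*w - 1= 6*w - 9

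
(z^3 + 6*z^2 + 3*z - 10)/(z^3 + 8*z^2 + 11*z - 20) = (z + 2)/(z + 4)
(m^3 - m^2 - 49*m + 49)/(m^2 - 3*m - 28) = (m^2 + 6*m - 7)/(m + 4)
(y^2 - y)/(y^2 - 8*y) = (y - 1)/(y - 8)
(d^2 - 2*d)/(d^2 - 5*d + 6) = d/(d - 3)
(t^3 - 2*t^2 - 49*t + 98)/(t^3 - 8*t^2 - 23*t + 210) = (t^2 + 5*t - 14)/(t^2 - t - 30)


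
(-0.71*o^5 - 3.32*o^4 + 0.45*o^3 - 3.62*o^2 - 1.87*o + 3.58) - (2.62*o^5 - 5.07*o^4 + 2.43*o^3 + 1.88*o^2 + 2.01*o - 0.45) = -3.33*o^5 + 1.75*o^4 - 1.98*o^3 - 5.5*o^2 - 3.88*o + 4.03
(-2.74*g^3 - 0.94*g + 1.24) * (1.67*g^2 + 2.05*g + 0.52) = -4.5758*g^5 - 5.617*g^4 - 2.9946*g^3 + 0.1438*g^2 + 2.0532*g + 0.6448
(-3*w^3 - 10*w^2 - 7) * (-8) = 24*w^3 + 80*w^2 + 56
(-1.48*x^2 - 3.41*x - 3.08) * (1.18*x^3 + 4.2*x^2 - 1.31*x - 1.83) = -1.7464*x^5 - 10.2398*x^4 - 16.0176*x^3 - 5.7605*x^2 + 10.2751*x + 5.6364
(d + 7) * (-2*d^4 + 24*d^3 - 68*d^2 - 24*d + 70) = -2*d^5 + 10*d^4 + 100*d^3 - 500*d^2 - 98*d + 490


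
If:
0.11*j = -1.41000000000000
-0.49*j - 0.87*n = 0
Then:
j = -12.82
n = 7.22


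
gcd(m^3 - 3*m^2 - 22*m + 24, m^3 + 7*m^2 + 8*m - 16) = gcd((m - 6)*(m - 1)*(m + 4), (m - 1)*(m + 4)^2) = m^2 + 3*m - 4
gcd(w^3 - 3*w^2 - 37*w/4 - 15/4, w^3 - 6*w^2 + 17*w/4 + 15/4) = w^2 - 9*w/2 - 5/2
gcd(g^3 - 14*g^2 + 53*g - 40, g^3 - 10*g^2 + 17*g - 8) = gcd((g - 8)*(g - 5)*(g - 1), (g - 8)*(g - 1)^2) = g^2 - 9*g + 8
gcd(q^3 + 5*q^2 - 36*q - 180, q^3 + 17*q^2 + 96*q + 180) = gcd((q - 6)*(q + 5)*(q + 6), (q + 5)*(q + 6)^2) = q^2 + 11*q + 30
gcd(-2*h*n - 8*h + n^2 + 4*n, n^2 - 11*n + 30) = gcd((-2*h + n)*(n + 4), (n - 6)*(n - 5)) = 1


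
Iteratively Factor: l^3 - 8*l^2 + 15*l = (l - 3)*(l^2 - 5*l) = l*(l - 3)*(l - 5)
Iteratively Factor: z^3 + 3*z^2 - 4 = (z - 1)*(z^2 + 4*z + 4) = (z - 1)*(z + 2)*(z + 2)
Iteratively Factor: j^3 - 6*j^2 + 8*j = (j - 4)*(j^2 - 2*j) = j*(j - 4)*(j - 2)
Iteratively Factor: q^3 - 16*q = (q + 4)*(q^2 - 4*q) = q*(q + 4)*(q - 4)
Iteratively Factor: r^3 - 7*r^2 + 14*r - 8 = (r - 4)*(r^2 - 3*r + 2) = (r - 4)*(r - 2)*(r - 1)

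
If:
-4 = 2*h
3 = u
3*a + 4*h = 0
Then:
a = 8/3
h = -2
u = 3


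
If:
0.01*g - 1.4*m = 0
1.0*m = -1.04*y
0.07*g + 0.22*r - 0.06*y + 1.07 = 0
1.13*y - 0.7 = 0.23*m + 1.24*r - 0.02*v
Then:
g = -145.6*y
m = -1.04*y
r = 46.6*y - 4.86363636363636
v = 2820.74*y - 266.545454545455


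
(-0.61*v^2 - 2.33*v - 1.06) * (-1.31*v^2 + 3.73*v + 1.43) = 0.7991*v^4 + 0.777*v^3 - 8.1746*v^2 - 7.2857*v - 1.5158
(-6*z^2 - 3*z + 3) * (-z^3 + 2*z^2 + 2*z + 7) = 6*z^5 - 9*z^4 - 21*z^3 - 42*z^2 - 15*z + 21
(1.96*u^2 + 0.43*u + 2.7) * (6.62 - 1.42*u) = -2.7832*u^3 + 12.3646*u^2 - 0.9874*u + 17.874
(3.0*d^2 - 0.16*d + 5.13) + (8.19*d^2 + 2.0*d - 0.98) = 11.19*d^2 + 1.84*d + 4.15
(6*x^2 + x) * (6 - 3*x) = -18*x^3 + 33*x^2 + 6*x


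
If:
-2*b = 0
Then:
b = 0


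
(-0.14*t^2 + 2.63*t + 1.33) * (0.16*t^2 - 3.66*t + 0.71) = -0.0224*t^4 + 0.9332*t^3 - 9.5124*t^2 - 3.0005*t + 0.9443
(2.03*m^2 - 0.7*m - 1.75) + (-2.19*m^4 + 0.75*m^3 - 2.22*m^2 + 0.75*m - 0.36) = -2.19*m^4 + 0.75*m^3 - 0.19*m^2 + 0.05*m - 2.11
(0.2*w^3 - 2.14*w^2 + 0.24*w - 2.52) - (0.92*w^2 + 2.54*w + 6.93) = 0.2*w^3 - 3.06*w^2 - 2.3*w - 9.45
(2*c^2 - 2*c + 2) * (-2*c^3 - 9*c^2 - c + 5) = -4*c^5 - 14*c^4 + 12*c^3 - 6*c^2 - 12*c + 10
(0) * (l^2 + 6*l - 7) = 0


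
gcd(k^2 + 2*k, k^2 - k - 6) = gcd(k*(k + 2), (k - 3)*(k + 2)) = k + 2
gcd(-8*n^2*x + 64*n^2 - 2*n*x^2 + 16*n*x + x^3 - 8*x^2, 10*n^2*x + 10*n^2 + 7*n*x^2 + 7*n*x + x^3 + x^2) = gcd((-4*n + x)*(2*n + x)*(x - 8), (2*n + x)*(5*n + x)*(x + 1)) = 2*n + x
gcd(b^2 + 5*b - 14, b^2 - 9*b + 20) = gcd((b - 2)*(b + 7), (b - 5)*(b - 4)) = 1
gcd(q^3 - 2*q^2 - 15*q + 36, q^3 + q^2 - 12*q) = q^2 + q - 12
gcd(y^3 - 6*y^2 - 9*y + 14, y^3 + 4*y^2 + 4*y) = y + 2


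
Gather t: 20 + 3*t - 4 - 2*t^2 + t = -2*t^2 + 4*t + 16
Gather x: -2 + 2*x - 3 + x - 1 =3*x - 6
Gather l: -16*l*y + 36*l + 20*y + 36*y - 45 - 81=l*(36 - 16*y) + 56*y - 126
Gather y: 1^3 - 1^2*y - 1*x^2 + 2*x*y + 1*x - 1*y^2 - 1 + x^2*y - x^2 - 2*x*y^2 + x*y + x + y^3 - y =-2*x^2 + 2*x + y^3 + y^2*(-2*x - 1) + y*(x^2 + 3*x - 2)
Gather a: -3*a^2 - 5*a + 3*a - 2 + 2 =-3*a^2 - 2*a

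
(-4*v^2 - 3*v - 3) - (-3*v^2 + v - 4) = -v^2 - 4*v + 1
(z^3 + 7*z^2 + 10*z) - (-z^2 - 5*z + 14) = z^3 + 8*z^2 + 15*z - 14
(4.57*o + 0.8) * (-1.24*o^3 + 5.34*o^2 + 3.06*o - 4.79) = -5.6668*o^4 + 23.4118*o^3 + 18.2562*o^2 - 19.4423*o - 3.832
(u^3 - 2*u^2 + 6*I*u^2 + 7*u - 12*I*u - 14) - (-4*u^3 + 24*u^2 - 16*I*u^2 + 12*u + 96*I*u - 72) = 5*u^3 - 26*u^2 + 22*I*u^2 - 5*u - 108*I*u + 58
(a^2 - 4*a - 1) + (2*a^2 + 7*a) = 3*a^2 + 3*a - 1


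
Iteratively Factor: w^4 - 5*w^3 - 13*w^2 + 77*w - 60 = (w - 1)*(w^3 - 4*w^2 - 17*w + 60) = (w - 1)*(w + 4)*(w^2 - 8*w + 15) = (w - 5)*(w - 1)*(w + 4)*(w - 3)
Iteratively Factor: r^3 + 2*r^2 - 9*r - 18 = (r - 3)*(r^2 + 5*r + 6) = (r - 3)*(r + 3)*(r + 2)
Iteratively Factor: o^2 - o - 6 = (o + 2)*(o - 3)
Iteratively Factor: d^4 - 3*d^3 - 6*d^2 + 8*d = (d - 1)*(d^3 - 2*d^2 - 8*d) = d*(d - 1)*(d^2 - 2*d - 8) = d*(d - 1)*(d + 2)*(d - 4)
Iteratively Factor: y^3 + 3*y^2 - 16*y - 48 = (y + 3)*(y^2 - 16) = (y - 4)*(y + 3)*(y + 4)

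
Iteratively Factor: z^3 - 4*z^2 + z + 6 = (z - 3)*(z^2 - z - 2) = (z - 3)*(z - 2)*(z + 1)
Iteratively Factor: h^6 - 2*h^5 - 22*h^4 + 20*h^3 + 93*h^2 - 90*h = (h - 5)*(h^5 + 3*h^4 - 7*h^3 - 15*h^2 + 18*h) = (h - 5)*(h + 3)*(h^4 - 7*h^2 + 6*h) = (h - 5)*(h - 1)*(h + 3)*(h^3 + h^2 - 6*h) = h*(h - 5)*(h - 1)*(h + 3)*(h^2 + h - 6) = h*(h - 5)*(h - 2)*(h - 1)*(h + 3)*(h + 3)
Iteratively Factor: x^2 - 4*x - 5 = (x - 5)*(x + 1)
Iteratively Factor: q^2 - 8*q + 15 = (q - 5)*(q - 3)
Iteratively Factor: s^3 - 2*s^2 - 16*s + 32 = (s - 4)*(s^2 + 2*s - 8) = (s - 4)*(s - 2)*(s + 4)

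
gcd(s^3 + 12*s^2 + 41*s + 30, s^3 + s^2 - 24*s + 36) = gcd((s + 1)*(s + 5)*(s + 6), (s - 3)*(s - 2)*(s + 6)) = s + 6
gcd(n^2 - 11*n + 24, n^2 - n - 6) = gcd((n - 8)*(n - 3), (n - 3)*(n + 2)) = n - 3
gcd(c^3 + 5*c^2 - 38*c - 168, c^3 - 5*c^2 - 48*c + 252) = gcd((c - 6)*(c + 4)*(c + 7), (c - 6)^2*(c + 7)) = c^2 + c - 42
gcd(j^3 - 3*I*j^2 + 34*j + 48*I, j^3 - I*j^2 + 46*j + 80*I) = j^2 - 6*I*j + 16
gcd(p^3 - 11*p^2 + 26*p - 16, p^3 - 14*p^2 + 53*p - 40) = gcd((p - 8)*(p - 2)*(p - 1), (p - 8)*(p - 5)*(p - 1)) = p^2 - 9*p + 8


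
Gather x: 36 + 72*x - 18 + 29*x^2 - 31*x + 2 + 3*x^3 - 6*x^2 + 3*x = 3*x^3 + 23*x^2 + 44*x + 20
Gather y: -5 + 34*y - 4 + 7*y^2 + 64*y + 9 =7*y^2 + 98*y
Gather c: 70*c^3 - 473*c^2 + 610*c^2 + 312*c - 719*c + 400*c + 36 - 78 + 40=70*c^3 + 137*c^2 - 7*c - 2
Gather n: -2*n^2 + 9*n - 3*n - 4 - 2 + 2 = -2*n^2 + 6*n - 4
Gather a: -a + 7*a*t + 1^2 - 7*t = a*(7*t - 1) - 7*t + 1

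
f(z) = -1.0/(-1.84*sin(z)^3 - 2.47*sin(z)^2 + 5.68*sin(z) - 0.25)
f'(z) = -1.0*(5.52*sin(z)^2*cos(z) + 4.94*sin(z)*cos(z) - 5.68*cos(z))/(-1.84*sin(z)^3 - 2.47*sin(z)^2 + 5.68*sin(z) - 0.25)^2 = (-5.52*sin(z)^2 - 4.94*sin(z) + 5.68)*cos(z)/(1.84*sin(z)^3 + 2.47*sin(z)^2 - 5.68*sin(z) + 0.25)^2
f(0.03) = 12.21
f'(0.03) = 823.65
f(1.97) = -0.69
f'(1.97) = 0.66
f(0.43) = -0.64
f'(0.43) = 1.00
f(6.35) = -8.50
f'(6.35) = 383.78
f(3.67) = 0.29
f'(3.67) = -0.48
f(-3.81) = -0.53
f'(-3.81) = -0.11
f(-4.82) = -0.87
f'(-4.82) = -0.38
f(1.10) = -0.65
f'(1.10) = -0.59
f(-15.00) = 0.22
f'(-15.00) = -0.25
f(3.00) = -2.01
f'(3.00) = -19.51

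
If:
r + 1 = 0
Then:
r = -1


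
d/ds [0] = 0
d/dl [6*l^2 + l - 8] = 12*l + 1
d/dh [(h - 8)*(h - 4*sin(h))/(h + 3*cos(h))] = ((h - 8)*(h - 4*sin(h))*(3*sin(h) - 1) + (h + 3*cos(h))*(h + (8 - h)*(4*cos(h) - 1) - 4*sin(h)))/(h + 3*cos(h))^2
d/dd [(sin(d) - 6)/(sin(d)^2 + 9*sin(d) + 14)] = (12*sin(d) + cos(d)^2 + 67)*cos(d)/(sin(d)^2 + 9*sin(d) + 14)^2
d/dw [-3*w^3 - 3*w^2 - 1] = 3*w*(-3*w - 2)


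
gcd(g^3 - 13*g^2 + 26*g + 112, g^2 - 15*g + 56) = g^2 - 15*g + 56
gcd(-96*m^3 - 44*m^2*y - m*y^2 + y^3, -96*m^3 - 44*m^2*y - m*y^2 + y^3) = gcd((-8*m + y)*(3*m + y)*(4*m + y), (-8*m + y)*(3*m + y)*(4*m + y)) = -96*m^3 - 44*m^2*y - m*y^2 + y^3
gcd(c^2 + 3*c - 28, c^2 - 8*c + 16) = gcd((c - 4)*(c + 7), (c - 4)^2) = c - 4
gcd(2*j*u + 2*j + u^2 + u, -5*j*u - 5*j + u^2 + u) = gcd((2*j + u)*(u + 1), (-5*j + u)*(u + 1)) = u + 1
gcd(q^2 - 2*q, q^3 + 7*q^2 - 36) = q - 2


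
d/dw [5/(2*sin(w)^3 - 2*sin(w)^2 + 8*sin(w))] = 5*(-3*cos(w) + 2/tan(w) - 4*cos(w)/sin(w)^2)/(2*(sin(w)^2 - sin(w) + 4)^2)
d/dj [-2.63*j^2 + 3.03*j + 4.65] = 3.03 - 5.26*j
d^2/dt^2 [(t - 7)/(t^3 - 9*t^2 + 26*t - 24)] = 2*((t - 7)*(3*t^2 - 18*t + 26)^2 + (-3*t^2 + 18*t - 3*(t - 7)*(t - 3) - 26)*(t^3 - 9*t^2 + 26*t - 24))/(t^3 - 9*t^2 + 26*t - 24)^3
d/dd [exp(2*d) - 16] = 2*exp(2*d)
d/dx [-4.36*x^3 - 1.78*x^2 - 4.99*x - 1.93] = -13.08*x^2 - 3.56*x - 4.99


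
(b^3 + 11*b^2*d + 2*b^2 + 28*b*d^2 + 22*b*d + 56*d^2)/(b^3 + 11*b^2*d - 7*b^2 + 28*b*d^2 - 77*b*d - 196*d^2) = (b + 2)/(b - 7)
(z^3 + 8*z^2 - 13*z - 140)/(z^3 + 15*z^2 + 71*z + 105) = (z - 4)/(z + 3)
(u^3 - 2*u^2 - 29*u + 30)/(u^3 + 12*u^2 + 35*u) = (u^2 - 7*u + 6)/(u*(u + 7))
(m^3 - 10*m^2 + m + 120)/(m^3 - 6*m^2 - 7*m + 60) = (m - 8)/(m - 4)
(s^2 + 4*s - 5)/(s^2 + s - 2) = (s + 5)/(s + 2)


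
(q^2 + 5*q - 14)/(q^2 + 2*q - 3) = (q^2 + 5*q - 14)/(q^2 + 2*q - 3)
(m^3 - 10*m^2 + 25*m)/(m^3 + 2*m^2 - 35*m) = (m - 5)/(m + 7)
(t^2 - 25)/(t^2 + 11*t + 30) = (t - 5)/(t + 6)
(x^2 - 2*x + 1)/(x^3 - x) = (x - 1)/(x*(x + 1))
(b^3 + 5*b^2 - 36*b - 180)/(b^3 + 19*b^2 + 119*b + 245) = (b^2 - 36)/(b^2 + 14*b + 49)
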